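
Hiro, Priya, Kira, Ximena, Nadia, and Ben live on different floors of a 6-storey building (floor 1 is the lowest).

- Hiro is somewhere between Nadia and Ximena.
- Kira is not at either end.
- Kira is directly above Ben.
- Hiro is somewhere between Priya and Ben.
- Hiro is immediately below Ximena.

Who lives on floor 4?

With clues 1–4, Kira, Nadia, Priya, and Ximena are ruled out for floor 4.
With clues 1–5, Ben is ruled out for floor 4.
So floor 4 is Hiro.

Hiro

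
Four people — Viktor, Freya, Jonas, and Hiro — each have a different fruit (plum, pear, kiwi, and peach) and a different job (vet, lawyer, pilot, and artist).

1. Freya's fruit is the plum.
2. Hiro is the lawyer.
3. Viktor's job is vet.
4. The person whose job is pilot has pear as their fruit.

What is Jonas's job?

pilot

With clues 1–2, lawyer is impossible for Jonas's job.
With clues 1–3, vet is impossible for Jonas's job.
With clues 1–4, artist is impossible for Jonas's job.
That leaves pilot.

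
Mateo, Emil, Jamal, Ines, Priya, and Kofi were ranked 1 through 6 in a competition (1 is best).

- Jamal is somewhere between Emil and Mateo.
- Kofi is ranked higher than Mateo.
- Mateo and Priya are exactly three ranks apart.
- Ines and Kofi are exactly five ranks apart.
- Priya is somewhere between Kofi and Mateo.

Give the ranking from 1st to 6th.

Kofi, Priya, Emil, Jamal, Mateo, Ines

From clue 1: Jamal is in {2,3,4,5}.
From clues 1–4: Kofi → rank 1, Ines → rank 6.
From clues 1–5: Priya → rank 2, Emil → rank 3, Jamal → rank 4, Mateo → rank 5.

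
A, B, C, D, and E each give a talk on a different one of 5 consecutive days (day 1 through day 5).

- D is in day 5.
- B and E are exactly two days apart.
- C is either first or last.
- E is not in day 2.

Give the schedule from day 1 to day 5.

C, B, A, E, D

From clue 1: D → day 5.
From clues 1–2: A is in {1,2,3,4}.
From clues 1–3: C → day 1, A → day 3.
From clues 1–4: B → day 2, E → day 4.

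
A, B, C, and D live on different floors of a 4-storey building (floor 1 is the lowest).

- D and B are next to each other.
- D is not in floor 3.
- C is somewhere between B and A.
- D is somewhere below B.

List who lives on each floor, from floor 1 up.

From clues 1–2: B is in {1,2,3}.
From clues 1–3: A is in {1,4}.
From clues 1–4: D → floor 1, B → floor 2, C → floor 3, A → floor 4.

D, B, C, A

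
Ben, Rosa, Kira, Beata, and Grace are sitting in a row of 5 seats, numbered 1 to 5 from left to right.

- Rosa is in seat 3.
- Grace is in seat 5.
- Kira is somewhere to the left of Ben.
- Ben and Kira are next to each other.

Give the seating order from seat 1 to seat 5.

From clue 1: Rosa → seat 3.
From clues 1–2: Grace → seat 5.
From clues 1–3: Ben is in {2,4}.
From clues 1–4: Kira → seat 1, Ben → seat 2, Beata → seat 4.

Kira, Ben, Rosa, Beata, Grace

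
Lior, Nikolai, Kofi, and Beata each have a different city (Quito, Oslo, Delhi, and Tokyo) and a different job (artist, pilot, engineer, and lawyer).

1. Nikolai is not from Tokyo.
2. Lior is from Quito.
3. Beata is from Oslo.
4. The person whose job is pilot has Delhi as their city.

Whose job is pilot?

With clues 1–4, Beata, Kofi, and Lior are impossible for the one with job pilot.
That leaves Nikolai.

Nikolai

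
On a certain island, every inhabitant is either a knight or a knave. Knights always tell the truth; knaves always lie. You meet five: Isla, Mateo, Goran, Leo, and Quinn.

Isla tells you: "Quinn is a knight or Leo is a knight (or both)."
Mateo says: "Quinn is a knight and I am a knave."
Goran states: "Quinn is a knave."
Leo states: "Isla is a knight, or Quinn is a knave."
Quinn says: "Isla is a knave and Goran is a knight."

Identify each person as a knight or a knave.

Consider Isla. Suppose Isla is a knave.
Then no assignment of the remaining roles makes every statement match its speaker's type — contradiction.
So Isla is a knight.
With that fixed, Leo's statement is true, so Leo is a knight.
With that fixed, Quinn's statement is false, so Quinn is a knave.
With that fixed, Mateo's statement is false, so Mateo is a knave.
With that fixed, Goran's statement is true, so Goran is a knight.

Isla: knight, Mateo: knave, Goran: knight, Leo: knight, Quinn: knave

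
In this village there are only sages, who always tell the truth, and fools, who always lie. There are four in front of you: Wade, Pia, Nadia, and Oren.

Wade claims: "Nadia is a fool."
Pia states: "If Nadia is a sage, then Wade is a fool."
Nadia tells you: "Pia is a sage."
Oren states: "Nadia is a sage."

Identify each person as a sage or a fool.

Wade: fool, Pia: sage, Nadia: sage, Oren: sage

Consider Wade. Suppose Wade is a sage.
Then no assignment of the remaining roles makes every statement match its speaker's type — contradiction.
So Wade is a fool.
With that fixed, Pia's statement is true, so Pia is a sage.
With that fixed, Nadia's statement is true, so Nadia is a sage.
With that fixed, Oren's statement is true, so Oren is a sage.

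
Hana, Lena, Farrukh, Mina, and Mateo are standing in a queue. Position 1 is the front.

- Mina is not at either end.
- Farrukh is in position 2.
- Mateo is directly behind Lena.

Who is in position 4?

Lena

With clues 1–2, Farrukh is ruled out for position 4.
With clues 1–3, Hana, Mateo, and Mina are ruled out for position 4.
So position 4 is Lena.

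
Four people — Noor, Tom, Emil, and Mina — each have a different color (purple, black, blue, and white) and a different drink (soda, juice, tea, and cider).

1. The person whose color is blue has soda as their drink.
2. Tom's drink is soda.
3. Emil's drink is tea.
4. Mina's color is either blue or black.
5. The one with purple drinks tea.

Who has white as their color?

Noor

With clues 1–2, Tom is impossible for the one with color white.
With clues 1–4, Mina is impossible for the one with color white.
With clues 1–5, Emil is impossible for the one with color white.
That leaves Noor.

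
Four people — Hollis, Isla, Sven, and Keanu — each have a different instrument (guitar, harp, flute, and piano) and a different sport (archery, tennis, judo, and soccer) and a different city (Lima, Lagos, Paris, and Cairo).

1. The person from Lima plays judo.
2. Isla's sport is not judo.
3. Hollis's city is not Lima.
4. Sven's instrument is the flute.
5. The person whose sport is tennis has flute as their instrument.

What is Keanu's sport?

judo

With clues 1–5, archery, soccer, and tennis are impossible for Keanu's sport.
That leaves judo.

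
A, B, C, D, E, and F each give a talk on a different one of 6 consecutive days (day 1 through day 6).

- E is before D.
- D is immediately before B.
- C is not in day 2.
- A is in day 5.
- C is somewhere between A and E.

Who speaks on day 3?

B

With clues 1–4, A, C, E, and F are ruled out for day 3.
With clues 1–5, D is ruled out for day 3.
So day 3 is B.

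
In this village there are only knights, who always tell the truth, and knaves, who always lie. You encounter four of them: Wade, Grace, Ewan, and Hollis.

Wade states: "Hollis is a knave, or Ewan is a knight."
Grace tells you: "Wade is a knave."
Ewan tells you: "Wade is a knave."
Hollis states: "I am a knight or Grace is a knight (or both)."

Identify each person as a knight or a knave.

Consider Wade. Suppose Wade is a knave.
Then no assignment of the remaining roles makes every statement match its speaker's type — contradiction.
So Wade is a knight.
With that fixed, Grace's statement is false, so Grace is a knave.
With that fixed, Ewan's statement is false, so Ewan is a knave.
Consider Hollis. Suppose Hollis is a knight.
Then Wade's statement comes out false, contradicting Wade being a knight.
So Hollis is a knave.

Wade: knight, Grace: knave, Ewan: knave, Hollis: knave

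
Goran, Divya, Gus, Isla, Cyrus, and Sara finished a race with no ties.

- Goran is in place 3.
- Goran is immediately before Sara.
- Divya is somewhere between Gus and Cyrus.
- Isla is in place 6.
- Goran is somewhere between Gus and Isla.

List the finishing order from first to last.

From clue 1: Goran → place 3.
From clues 1–2: Sara → place 4.
From clues 1–3: Divya is in {2,5}.
From clues 1–4: Divya → place 2, Isla → place 6.
From clues 1–5: Gus → place 1, Cyrus → place 5.

Gus, Divya, Goran, Sara, Cyrus, Isla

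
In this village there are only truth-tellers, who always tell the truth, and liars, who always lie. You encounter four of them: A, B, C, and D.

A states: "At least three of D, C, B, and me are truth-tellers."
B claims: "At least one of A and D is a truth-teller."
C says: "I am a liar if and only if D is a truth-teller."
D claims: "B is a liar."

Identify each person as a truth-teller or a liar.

Consider A. Suppose A is a liar.
Then no assignment of the remaining roles makes every statement match its speaker's type — contradiction.
So A is a truth-teller.
With that fixed, B's statement is true, so B is a truth-teller.
With that fixed, D's statement is false, so D is a liar.
Consider C. Suppose C is a liar.
Then A's statement comes out false, contradicting A being a truth-teller.
So C is a truth-teller.

A: truth-teller, B: truth-teller, C: truth-teller, D: liar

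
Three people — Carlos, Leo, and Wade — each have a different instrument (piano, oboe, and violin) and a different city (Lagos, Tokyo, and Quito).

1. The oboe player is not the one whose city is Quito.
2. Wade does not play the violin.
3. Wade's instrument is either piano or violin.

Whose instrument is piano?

With clues 1–3, Carlos and Leo are impossible for the one with instrument piano.
That leaves Wade.

Wade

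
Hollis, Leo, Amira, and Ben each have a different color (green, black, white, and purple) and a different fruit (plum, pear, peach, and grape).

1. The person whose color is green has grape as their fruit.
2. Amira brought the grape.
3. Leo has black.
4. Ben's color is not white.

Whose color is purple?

Ben

With clues 1–2, Amira is impossible for the one with color purple.
With clues 1–3, Leo is impossible for the one with color purple.
With clues 1–4, Hollis is impossible for the one with color purple.
That leaves Ben.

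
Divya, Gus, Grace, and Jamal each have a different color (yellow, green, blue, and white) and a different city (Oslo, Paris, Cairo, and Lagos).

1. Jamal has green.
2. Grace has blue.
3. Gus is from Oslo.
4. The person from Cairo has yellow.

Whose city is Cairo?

Divya

With clues 1–3, Gus is impossible for the one with city Cairo.
With clues 1–4, Grace and Jamal are impossible for the one with city Cairo.
That leaves Divya.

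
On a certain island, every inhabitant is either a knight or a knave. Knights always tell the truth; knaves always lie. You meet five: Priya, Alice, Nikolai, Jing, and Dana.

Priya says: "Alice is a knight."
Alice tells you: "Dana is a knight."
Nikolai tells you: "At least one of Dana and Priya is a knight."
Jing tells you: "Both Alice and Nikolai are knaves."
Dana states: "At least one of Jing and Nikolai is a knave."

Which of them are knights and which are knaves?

Priya: knight, Alice: knight, Nikolai: knight, Jing: knave, Dana: knight

Consider Priya. Suppose Priya is a knave.
Then no assignment of the remaining roles makes every statement match its speaker's type — contradiction.
So Priya is a knight.
With that fixed, Nikolai's statement is true, so Nikolai is a knight.
With that fixed, Jing's statement is false, so Jing is a knave.
With that fixed, Dana's statement is true, so Dana is a knight.
With that fixed, Alice's statement is true, so Alice is a knight.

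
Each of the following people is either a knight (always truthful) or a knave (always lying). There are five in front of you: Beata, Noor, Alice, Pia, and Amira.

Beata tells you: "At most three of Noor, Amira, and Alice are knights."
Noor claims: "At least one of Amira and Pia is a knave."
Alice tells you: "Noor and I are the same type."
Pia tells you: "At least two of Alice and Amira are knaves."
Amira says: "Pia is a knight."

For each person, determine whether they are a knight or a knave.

Beata: knight, Noor: knight, Alice: knight, Pia: knave, Amira: knave

Regardless of anyone's role, Beata's statement is true, so Beata is a knight.
Consider Noor. Suppose Noor is a knave.
Then whichever role Alice has, Alice's statement has the wrong truth value — contradiction.
So Noor is a knight.
Consider Alice. Suppose Alice is a knave.
Then no assignment of the remaining roles makes every statement match its speaker's type — contradiction.
So Alice is a knight.
With that fixed, Pia's statement is false, so Pia is a knave.
With that fixed, Amira's statement is false, so Amira is a knave.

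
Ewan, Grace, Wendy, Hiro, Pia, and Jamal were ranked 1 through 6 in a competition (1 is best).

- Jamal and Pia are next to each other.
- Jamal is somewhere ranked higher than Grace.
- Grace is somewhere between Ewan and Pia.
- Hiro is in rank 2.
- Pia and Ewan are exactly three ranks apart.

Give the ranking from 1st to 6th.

Wendy, Hiro, Pia, Jamal, Grace, Ewan

From clues 1–2: Grace is in {3,4,5,6}.
From clues 1–3: Ewan is in {4,5,6}.
From clues 1–4: Wendy → rank 1, Hiro → rank 2, Grace → rank 5, Ewan → rank 6.
From clues 1–5: Pia → rank 3, Jamal → rank 4.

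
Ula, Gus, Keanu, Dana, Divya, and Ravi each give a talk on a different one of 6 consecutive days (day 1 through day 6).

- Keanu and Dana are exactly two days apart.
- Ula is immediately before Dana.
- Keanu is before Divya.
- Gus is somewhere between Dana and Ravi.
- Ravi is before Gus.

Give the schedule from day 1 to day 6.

Ravi, Gus, Keanu, Ula, Dana, Divya

From clues 1–2: Ula is in {1,2,3,4,5}.
From clues 1–3: Divya is in {4,5,6}.
From clues 1–4: Ula is in {1,2,4}.
From clues 1–5: Ravi → day 1, Gus → day 2, Keanu → day 3, Ula → day 4, Dana → day 5, Divya → day 6.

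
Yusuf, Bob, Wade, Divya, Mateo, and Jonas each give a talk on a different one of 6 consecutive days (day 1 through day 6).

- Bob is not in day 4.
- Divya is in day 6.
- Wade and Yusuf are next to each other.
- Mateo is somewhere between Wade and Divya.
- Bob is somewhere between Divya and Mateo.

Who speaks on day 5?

With clues 1–2, Divya is ruled out for day 5.
With clues 1–4, Wade and Yusuf are ruled out for day 5.
With clues 1–5, Jonas and Mateo are ruled out for day 5.
So day 5 is Bob.

Bob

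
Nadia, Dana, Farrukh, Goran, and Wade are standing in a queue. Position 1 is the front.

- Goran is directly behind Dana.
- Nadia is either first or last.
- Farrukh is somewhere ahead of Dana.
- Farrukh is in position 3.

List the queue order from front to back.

Nadia, Wade, Farrukh, Dana, Goran

From clue 1: Dana is in {1,2,3,4}.
From clues 1–2: Nadia is in {1,5}.
From clues 1–4: Nadia → position 1, Wade → position 2, Farrukh → position 3, Dana → position 4, Goran → position 5.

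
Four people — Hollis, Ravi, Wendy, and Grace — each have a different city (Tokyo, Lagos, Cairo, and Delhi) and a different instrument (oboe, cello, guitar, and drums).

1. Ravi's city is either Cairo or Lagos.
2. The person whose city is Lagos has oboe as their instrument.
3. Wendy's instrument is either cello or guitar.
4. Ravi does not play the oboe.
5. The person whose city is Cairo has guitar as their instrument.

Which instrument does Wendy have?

cello

With clues 1–3, drums and oboe are impossible for Wendy's instrument.
With clues 1–5, guitar is impossible for Wendy's instrument.
That leaves cello.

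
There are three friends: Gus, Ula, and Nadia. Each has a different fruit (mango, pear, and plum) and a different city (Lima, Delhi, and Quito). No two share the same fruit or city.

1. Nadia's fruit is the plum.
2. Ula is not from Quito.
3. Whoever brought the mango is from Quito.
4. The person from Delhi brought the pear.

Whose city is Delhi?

With clues 1–3, Gus is impossible for the one with city Delhi.
With clues 1–4, Nadia is impossible for the one with city Delhi.
That leaves Ula.

Ula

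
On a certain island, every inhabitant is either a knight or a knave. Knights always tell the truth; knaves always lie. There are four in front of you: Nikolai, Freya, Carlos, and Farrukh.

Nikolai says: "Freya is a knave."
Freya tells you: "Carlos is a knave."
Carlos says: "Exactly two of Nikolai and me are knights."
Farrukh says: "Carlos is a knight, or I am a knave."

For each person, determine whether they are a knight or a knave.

Nikolai: knight, Freya: knave, Carlos: knight, Farrukh: knight

Consider Nikolai. Suppose Nikolai is a knave.
Then no assignment of the remaining roles makes every statement match its speaker's type — contradiction.
So Nikolai is a knight.
Consider Freya. Suppose Freya is a knight.
Then Nikolai's statement comes out false, contradicting Nikolai being a knight.
So Freya is a knave.
Consider Carlos. Suppose Carlos is a knave.
Then Freya's statement comes out true, contradicting Freya being a knave.
So Carlos is a knight.
With that fixed, Farrukh's statement is true, so Farrukh is a knight.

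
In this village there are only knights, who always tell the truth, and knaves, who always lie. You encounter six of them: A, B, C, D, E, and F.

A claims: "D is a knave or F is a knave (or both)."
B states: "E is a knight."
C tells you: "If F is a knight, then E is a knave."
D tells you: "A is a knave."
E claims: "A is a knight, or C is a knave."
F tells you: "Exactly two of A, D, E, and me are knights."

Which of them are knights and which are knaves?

A: knave, B: knave, C: knight, D: knight, E: knave, F: knight

Consider A. Suppose A is a knight.
Then no assignment of the remaining roles makes every statement match its speaker's type — contradiction.
So A is a knave.
With that fixed, D's statement is true, so D is a knight.
Consider B. Suppose B is a knight.
Then no assignment of the remaining roles makes every statement match its speaker's type — contradiction.
So B is a knave.
Consider C. Suppose C is a knave.
Then no assignment of the remaining roles makes every statement match its speaker's type — contradiction.
So C is a knight.
With that fixed, E's statement is false, so E is a knave.
Consider F. Suppose F is a knave.
Then A's statement comes out true, contradicting A being a knave.
So F is a knight.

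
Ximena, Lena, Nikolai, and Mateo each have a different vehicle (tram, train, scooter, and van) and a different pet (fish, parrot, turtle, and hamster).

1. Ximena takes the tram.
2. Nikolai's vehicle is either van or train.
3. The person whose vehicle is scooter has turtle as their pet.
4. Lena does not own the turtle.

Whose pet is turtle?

Mateo

With clues 1–3, Nikolai and Ximena are impossible for the one with pet turtle.
With clues 1–4, Lena is impossible for the one with pet turtle.
That leaves Mateo.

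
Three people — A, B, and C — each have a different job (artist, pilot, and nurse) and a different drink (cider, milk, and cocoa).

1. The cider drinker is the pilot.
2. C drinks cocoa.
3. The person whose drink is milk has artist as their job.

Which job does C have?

nurse

With clues 1–2, pilot is impossible for C's job.
With clues 1–3, artist is impossible for C's job.
That leaves nurse.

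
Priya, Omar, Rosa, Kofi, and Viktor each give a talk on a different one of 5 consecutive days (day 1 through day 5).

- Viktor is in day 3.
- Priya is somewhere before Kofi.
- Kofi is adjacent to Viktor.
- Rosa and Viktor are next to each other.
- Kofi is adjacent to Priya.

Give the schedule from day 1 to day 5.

Priya, Kofi, Viktor, Rosa, Omar

From clue 1: Viktor → day 3.
From clues 1–2: Priya is in {1,2,4}.
From clues 1–3: Priya is in {1,2}.
From clues 1–4: Priya → day 1, Omar → day 5.
From clues 1–5: Kofi → day 2, Rosa → day 4.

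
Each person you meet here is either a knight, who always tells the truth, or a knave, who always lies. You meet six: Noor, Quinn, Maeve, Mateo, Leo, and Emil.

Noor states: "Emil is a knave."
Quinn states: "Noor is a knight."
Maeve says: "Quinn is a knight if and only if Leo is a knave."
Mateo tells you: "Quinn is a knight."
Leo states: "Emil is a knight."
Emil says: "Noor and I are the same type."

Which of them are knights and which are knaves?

Noor: knight, Quinn: knight, Maeve: knight, Mateo: knight, Leo: knave, Emil: knave

Consider Noor. Suppose Noor is a knave.
Then whichever role Emil has, Emil's statement has the wrong truth value — contradiction.
So Noor is a knight.
With that fixed, Quinn's statement is true, so Quinn is a knight.
With that fixed, Mateo's statement is true, so Mateo is a knight.
Consider Maeve. Suppose Maeve is a knave.
Then no assignment of the remaining roles makes every statement match its speaker's type — contradiction.
So Maeve is a knight.
Consider Leo. Suppose Leo is a knight.
Then Maeve's statement comes out false, contradicting Maeve being a knight.
So Leo is a knave.
Consider Emil. Suppose Emil is a knight.
Then Noor's statement comes out false, contradicting Noor being a knight.
So Emil is a knave.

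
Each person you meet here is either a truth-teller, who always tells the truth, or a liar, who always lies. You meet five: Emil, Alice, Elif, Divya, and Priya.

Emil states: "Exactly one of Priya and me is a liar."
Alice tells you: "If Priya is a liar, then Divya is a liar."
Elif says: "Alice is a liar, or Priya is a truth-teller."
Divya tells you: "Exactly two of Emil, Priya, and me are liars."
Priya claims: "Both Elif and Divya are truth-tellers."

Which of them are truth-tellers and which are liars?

Emil: liar, Alice: truth-teller, Elif: liar, Divya: liar, Priya: liar

Consider Emil. Suppose Emil is a truth-teller.
Then no assignment of the remaining roles makes every statement match its speaker's type — contradiction.
So Emil is a liar.
Consider Alice. Suppose Alice is a liar.
Then no assignment of the remaining roles makes every statement match its speaker's type — contradiction.
So Alice is a truth-teller.
Consider Elif. Suppose Elif is a truth-teller.
Then no assignment of the remaining roles makes every statement match its speaker's type — contradiction.
So Elif is a liar.
With that fixed, Priya's statement is false, so Priya is a liar.
Consider Divya. Suppose Divya is a truth-teller.
Then Alice's statement comes out false, contradicting Alice being a truth-teller.
So Divya is a liar.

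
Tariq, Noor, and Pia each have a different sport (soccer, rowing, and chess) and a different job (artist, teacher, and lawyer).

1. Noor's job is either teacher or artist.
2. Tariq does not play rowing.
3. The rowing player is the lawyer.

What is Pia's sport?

rowing

With clues 1–3, chess and soccer are impossible for Pia's sport.
That leaves rowing.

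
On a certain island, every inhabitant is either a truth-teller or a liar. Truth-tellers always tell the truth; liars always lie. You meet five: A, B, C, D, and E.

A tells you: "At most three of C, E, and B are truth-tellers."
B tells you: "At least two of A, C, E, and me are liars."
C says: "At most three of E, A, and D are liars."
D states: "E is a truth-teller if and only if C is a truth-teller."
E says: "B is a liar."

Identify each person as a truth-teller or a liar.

Regardless of anyone's role, A's statement is true, so A is a truth-teller.
With that fixed, C's statement is true, so C is a truth-teller.
Consider B. Suppose B is a truth-teller.
Then B's own statement would have to be true, but it can't be — contradiction.
So B is a liar.
With that fixed, E's statement is true, so E is a truth-teller.
With that fixed, D's statement is true, so D is a truth-teller.

A: truth-teller, B: liar, C: truth-teller, D: truth-teller, E: truth-teller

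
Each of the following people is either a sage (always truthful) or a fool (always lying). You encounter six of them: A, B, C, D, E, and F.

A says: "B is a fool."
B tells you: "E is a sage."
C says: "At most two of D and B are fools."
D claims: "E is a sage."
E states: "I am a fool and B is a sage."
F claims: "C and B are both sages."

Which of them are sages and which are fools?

A: sage, B: fool, C: sage, D: fool, E: fool, F: fool

Regardless of anyone's role, C's statement is true, so C is a sage.
Consider A. Suppose A is a fool.
Then no assignment of the remaining roles makes every statement match its speaker's type — contradiction.
So A is a sage.
Consider B. Suppose B is a sage.
Then A's statement comes out false, contradicting A being a sage.
So B is a fool.
With that fixed, E's statement is false, so E is a fool.
With that fixed, F's statement is false, so F is a fool.
With that fixed, D's statement is false, so D is a fool.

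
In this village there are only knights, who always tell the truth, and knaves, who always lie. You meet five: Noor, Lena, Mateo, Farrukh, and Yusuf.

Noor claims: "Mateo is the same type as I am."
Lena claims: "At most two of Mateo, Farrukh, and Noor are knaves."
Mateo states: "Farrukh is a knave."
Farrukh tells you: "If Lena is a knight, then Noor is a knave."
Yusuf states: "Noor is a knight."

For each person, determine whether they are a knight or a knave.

Consider Noor. Suppose Noor is a knave.
Then no assignment of the remaining roles makes every statement match its speaker's type — contradiction.
So Noor is a knight.
With that fixed, Lena's statement is true, so Lena is a knight.
With that fixed, Farrukh's statement is false, so Farrukh is a knave.
With that fixed, Yusuf's statement is true, so Yusuf is a knight.
With that fixed, Mateo's statement is true, so Mateo is a knight.

Noor: knight, Lena: knight, Mateo: knight, Farrukh: knave, Yusuf: knight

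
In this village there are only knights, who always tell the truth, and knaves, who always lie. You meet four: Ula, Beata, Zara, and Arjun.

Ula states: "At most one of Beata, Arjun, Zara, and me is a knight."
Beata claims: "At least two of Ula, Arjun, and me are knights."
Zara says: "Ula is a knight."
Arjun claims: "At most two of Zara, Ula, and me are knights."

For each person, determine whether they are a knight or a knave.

Consider Ula. Suppose Ula is a knight.
Then no assignment of the remaining roles makes every statement match its speaker's type — contradiction.
So Ula is a knave.
With that fixed, Zara's statement is false, so Zara is a knave.
With that fixed, Arjun's statement is true, so Arjun is a knight.
Consider Beata. Suppose Beata is a knave.
Then Ula's statement comes out true, contradicting Ula being a knave.
So Beata is a knight.

Ula: knave, Beata: knight, Zara: knave, Arjun: knight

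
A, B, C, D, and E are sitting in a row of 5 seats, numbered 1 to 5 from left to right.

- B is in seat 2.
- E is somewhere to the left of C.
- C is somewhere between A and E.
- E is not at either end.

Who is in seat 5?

With clue 1, B is ruled out for seat 5.
With clues 1–2, E is ruled out for seat 5.
With clues 1–3, C is ruled out for seat 5.
With clues 1–4, D is ruled out for seat 5.
So seat 5 is A.

A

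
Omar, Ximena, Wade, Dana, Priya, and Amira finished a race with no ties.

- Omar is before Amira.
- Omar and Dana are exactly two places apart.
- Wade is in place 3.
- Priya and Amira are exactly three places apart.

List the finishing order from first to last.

Ximena, Priya, Wade, Omar, Amira, Dana

From clue 1: Omar is in {1,2,3,4,5}.
From clues 1–3: Wade → place 3.
From clues 1–4: Ximena → place 1, Priya → place 2, Omar → place 4, Amira → place 5, Dana → place 6.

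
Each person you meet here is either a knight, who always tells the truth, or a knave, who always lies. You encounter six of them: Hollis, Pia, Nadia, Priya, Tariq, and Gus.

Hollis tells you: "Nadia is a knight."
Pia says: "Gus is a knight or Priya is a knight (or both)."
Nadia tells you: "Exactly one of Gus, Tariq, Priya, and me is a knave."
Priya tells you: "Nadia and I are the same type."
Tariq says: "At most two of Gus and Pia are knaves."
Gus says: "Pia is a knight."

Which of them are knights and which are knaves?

Regardless of anyone's role, Tariq's statement is true, so Tariq is a knight.
Consider Hollis. Suppose Hollis is a knave.
Then no assignment of the remaining roles makes every statement match its speaker's type — contradiction.
So Hollis is a knight.
Consider Pia. Suppose Pia is a knave.
Then no assignment of the remaining roles makes every statement match its speaker's type — contradiction.
So Pia is a knight.
With that fixed, Gus's statement is true, so Gus is a knight.
Consider Nadia. Suppose Nadia is a knave.
Then Hollis's statement comes out false, contradicting Hollis being a knight.
So Nadia is a knight.
Consider Priya. Suppose Priya is a knight.
Then Nadia's statement comes out false, contradicting Nadia being a knight.
So Priya is a knave.

Hollis: knight, Pia: knight, Nadia: knight, Priya: knave, Tariq: knight, Gus: knight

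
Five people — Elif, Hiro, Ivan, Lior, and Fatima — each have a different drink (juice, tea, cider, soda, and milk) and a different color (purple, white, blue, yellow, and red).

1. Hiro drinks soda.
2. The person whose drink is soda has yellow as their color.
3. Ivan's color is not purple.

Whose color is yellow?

With clues 1–2, Elif, Fatima, Ivan, and Lior are impossible for the one with color yellow.
That leaves Hiro.

Hiro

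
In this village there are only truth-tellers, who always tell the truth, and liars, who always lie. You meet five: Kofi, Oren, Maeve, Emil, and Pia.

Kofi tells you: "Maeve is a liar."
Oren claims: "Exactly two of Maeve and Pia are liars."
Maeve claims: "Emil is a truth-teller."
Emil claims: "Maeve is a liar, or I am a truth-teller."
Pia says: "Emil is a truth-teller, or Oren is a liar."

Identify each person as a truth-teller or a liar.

Kofi: liar, Oren: liar, Maeve: truth-teller, Emil: truth-teller, Pia: truth-teller

Consider Kofi. Suppose Kofi is a truth-teller.
Then no assignment of the remaining roles makes every statement match its speaker's type — contradiction.
So Kofi is a liar.
Consider Oren. Suppose Oren is a truth-teller.
Then no assignment of the remaining roles makes every statement match its speaker's type — contradiction.
So Oren is a liar.
With that fixed, Pia's statement is true, so Pia is a truth-teller.
Consider Maeve. Suppose Maeve is a liar.
Then Kofi's statement comes out true, contradicting Kofi being a liar.
So Maeve is a truth-teller.
Consider Emil. Suppose Emil is a liar.
Then Maeve's statement comes out false, contradicting Maeve being a truth-teller.
So Emil is a truth-teller.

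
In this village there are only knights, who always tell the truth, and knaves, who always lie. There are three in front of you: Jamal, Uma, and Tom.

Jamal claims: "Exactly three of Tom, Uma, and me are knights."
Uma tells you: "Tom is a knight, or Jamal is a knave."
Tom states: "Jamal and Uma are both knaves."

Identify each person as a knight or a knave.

Jamal: knave, Uma: knight, Tom: knave

Consider Jamal. Suppose Jamal is a knight.
Then no assignment of the remaining roles makes every statement match its speaker's type — contradiction.
So Jamal is a knave.
With that fixed, Uma's statement is true, so Uma is a knight.
With that fixed, Tom's statement is false, so Tom is a knave.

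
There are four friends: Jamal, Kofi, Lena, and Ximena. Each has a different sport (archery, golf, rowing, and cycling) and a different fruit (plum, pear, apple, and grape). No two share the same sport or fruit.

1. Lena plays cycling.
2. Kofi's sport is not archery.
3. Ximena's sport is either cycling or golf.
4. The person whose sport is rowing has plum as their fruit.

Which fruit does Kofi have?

plum

With clues 1–4, apple, grape, and pear are impossible for Kofi's fruit.
That leaves plum.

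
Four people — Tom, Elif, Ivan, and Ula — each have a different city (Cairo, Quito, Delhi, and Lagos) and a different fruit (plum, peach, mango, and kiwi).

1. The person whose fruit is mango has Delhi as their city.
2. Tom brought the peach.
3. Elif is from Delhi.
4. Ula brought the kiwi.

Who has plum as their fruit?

Ivan

With clues 1–2, Tom is impossible for the one with fruit plum.
With clues 1–3, Elif is impossible for the one with fruit plum.
With clues 1–4, Ula is impossible for the one with fruit plum.
That leaves Ivan.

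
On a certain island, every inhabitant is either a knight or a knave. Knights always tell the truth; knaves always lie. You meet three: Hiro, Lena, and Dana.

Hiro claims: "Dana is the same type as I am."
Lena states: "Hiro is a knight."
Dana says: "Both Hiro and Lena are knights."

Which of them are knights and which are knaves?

Consider Hiro. Suppose Hiro is a knave.
Then no assignment of the remaining roles makes every statement match its speaker's type — contradiction.
So Hiro is a knight.
With that fixed, Lena's statement is true, so Lena is a knight.
With that fixed, Dana's statement is true, so Dana is a knight.

Hiro: knight, Lena: knight, Dana: knight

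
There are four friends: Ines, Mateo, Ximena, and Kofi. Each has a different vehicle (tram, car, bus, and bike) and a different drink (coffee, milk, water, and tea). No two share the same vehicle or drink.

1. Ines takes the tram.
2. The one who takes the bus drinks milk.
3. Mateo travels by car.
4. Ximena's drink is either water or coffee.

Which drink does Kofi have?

With clues 1–4, coffee, tea, and water are impossible for Kofi's drink.
That leaves milk.

milk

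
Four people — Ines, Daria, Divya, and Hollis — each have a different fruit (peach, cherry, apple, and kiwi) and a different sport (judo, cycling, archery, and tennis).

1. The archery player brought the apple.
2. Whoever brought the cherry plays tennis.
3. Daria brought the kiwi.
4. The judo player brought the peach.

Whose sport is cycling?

With clues 1–4, Divya, Hollis, and Ines are impossible for the one with sport cycling.
That leaves Daria.

Daria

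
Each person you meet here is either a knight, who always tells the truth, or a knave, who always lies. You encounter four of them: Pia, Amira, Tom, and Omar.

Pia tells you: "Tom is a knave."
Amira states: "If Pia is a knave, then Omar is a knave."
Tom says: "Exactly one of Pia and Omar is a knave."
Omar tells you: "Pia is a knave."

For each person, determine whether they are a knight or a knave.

Consider Pia. Suppose Pia is a knight.
Then no assignment of the remaining roles makes every statement match its speaker's type — contradiction.
So Pia is a knave.
With that fixed, Omar's statement is true, so Omar is a knight.
With that fixed, Amira's statement is false, so Amira is a knave.
With that fixed, Tom's statement is true, so Tom is a knight.

Pia: knave, Amira: knave, Tom: knight, Omar: knight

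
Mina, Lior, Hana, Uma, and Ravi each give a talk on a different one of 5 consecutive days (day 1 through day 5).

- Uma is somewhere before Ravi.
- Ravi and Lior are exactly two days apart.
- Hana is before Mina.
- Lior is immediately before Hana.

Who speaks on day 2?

Lior

With clues 1–4, Hana, Mina, Ravi, and Uma are ruled out for day 2.
So day 2 is Lior.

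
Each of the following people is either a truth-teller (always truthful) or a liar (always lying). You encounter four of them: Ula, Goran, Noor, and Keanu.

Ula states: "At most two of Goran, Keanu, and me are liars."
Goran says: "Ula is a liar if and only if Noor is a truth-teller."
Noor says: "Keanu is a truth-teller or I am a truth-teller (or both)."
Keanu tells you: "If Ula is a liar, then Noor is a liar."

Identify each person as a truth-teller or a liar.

Consider Ula. Suppose Ula is a liar.
Then no assignment of the remaining roles makes every statement match its speaker's type — contradiction.
So Ula is a truth-teller.
With that fixed, Keanu's statement is true, so Keanu is a truth-teller.
With that fixed, Noor's statement is true, so Noor is a truth-teller.
With that fixed, Goran's statement is false, so Goran is a liar.

Ula: truth-teller, Goran: liar, Noor: truth-teller, Keanu: truth-teller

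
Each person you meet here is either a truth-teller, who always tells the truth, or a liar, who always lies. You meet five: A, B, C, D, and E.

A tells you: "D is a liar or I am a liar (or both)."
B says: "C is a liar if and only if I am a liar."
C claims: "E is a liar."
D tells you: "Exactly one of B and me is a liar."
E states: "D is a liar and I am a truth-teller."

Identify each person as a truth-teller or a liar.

Consider A. Suppose A is a liar.
Then A's own statement would have to be false, but it can't be — contradiction.
So A is a truth-teller.
Consider B. Suppose B is a truth-teller.
Then whichever role D has, D's statement has the wrong truth value — contradiction.
So B is a liar.
Consider C. Suppose C is a liar.
Then B's statement comes out true, contradicting B being a liar.
So C is a truth-teller.
Consider D. Suppose D is a truth-teller.
Then A's statement comes out false, contradicting A being a truth-teller.
So D is a liar.
Consider E. Suppose E is a truth-teller.
Then C's statement comes out false, contradicting C being a truth-teller.
So E is a liar.

A: truth-teller, B: liar, C: truth-teller, D: liar, E: liar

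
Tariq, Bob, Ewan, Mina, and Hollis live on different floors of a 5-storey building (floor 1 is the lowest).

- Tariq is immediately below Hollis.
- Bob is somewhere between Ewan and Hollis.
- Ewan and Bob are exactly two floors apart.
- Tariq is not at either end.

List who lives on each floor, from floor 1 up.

From clue 1: Tariq is in {1,2,3,4}.
From clues 1–2: Bob is in {2,3,4}.
From clues 1–3: Bob → floor 3.
From clues 1–4: Ewan → floor 1, Mina → floor 2, Tariq → floor 4, Hollis → floor 5.

Ewan, Mina, Bob, Tariq, Hollis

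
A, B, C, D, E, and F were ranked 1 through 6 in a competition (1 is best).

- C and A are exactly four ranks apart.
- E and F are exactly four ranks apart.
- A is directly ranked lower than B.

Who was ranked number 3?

With clue 1, A and C are ruled out for rank 3.
With clues 1–2, E and F are ruled out for rank 3.
With clues 1–3, B is ruled out for rank 3.
So rank 3 is D.

D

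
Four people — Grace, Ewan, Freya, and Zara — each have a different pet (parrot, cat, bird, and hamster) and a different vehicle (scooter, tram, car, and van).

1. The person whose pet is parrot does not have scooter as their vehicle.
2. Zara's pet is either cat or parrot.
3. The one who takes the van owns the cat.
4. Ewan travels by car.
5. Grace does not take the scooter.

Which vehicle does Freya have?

With clues 1–4, car is impossible for Freya's vehicle.
With clues 1–5, tram and van are impossible for Freya's vehicle.
That leaves scooter.

scooter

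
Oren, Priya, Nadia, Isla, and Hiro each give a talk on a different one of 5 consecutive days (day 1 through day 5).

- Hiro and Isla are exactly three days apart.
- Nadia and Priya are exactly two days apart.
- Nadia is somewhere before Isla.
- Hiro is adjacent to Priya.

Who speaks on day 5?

Isla

With clues 1–2, Oren is ruled out for day 5.
With clues 1–3, Nadia is ruled out for day 5.
With clues 1–4, Hiro and Priya are ruled out for day 5.
So day 5 is Isla.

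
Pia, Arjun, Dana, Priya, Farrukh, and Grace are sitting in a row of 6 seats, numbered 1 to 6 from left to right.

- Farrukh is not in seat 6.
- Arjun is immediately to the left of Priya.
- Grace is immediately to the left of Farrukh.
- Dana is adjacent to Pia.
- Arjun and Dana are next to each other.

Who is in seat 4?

With clues 1–4, Arjun and Grace are ruled out for seat 4.
With clues 1–5, Farrukh, Pia, and Priya are ruled out for seat 4.
So seat 4 is Dana.

Dana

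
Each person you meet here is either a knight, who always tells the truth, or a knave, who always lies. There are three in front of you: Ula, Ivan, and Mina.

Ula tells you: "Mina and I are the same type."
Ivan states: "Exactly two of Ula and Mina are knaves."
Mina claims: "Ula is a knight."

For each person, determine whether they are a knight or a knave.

Ula: knight, Ivan: knave, Mina: knight

Consider Ula. Suppose Ula is a knave.
Then no assignment of the remaining roles makes every statement match its speaker's type — contradiction.
So Ula is a knight.
With that fixed, Ivan's statement is false, so Ivan is a knave.
With that fixed, Mina's statement is true, so Mina is a knight.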